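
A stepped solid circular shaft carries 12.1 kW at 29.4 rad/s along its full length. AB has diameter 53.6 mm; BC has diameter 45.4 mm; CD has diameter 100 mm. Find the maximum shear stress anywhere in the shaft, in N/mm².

22.4 N/mm²

ω = 29.4 rad/s, so T = P/ω = 12.1×10³ / 29.40 = 411.6 N·m.
Under the same torque, τ_max = 16T/(πd³) is largest where d is smallest — segment BC (d = 45.4 mm).
τ_max = 16·411.6/(π·(0.0454)³) = 2.240×10^7 Pa.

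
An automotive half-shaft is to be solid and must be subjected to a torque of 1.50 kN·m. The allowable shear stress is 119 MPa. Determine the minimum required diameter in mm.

For a solid shaft τ_max = 16T/(πd³), so d = (16T/(π τ_allow))^(1/3) = (16·1500/(π·1.19×10^8))^(1/3) = 0.04004 m.

40.0 mm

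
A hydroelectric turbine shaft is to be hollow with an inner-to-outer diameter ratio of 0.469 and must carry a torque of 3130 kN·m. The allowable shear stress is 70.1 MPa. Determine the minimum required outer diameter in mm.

For a hollow shaft with d_i/d_o = 0.469: τ_max = 16T/(π d_o³ (1−k⁴)), so d_o = [16T/(π τ_allow (1−k⁴))]^(1/3) = [16·3.130e6/(π·7.01×10^7·0.9516)]^(1/3) = 0.6206 m.

621 mm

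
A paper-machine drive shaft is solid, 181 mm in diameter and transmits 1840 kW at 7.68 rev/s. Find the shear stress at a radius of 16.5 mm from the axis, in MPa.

ω = 2π·7.68 = 48.25 rad/s, so T = P/ω = 1840×10³ / 48.25 = 38130 N·m.
J = πd⁴/32 = π(0.181)⁴/32 = 1.054×10^-4 m⁴.
Shear stress varies linearly with radius: τ = T·r/J = 38130 × 0.0165 / 1.054×10^-4 = 5.971×10^6 Pa.

5.97 MPa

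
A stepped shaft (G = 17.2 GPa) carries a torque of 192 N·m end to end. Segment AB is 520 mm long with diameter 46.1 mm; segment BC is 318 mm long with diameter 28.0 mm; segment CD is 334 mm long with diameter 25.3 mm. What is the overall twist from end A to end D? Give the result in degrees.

J_AB = π(0.0461)⁴/32 = 4.43×10^-7 m⁴; J_BC = π(0.0280)⁴/32 = 6.03×10^-8 m⁴; J_CD = π(0.0253)⁴/32 = 4.02×10^-8 m⁴.
θ = (T/G)·Σ L_i/J_i = (192.0/17.2×10⁹)·(0.520/4.43×10^-7 + 0.318/6.03×10^-8 + 0.334/4.02×10^-8) = 0.1646 rad.

9.43°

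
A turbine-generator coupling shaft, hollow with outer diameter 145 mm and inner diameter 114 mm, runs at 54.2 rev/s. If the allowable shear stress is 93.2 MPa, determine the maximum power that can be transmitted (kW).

11700 kW

J = π(d_o⁴ − d_i⁴)/32 = π(0.145⁴ − 0.114⁴)/32 = 2.682×10^-5 m⁴.
T_max = τ_allow·J/r = 9.32×10^7 × 2.682×10^-5 / 0.0725 = 34470 N·m.
ω = 2π·54.2 = 340.5 rad/s, so P_max = T_max·ω = 1.174×10^7 W.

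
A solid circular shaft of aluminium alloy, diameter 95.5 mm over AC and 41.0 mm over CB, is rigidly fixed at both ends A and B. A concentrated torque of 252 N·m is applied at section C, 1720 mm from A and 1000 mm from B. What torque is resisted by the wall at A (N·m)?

Compatibility: T_A·a/J_AC = T_B·b/J_CB with T_A + T_B = T₀.
J_AC = 8.17×10^-6 m⁴, J_CB = 2.77×10^-7 m⁴, so T_A = T₀·(J_AC/a)/((J_AC/a)+(J_CB/b)) = 238.1 N·m, T_B = 13.91 N·m.

238 N·m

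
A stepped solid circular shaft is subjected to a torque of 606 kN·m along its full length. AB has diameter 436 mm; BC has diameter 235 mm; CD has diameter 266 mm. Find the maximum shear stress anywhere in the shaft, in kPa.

238000 kPa

Under the same torque, τ_max = 16T/(πd³) is largest where d is smallest — segment BC (d = 235 mm).
τ_max = 16·606000/(π·(0.235)³) = 2.378×10^8 Pa.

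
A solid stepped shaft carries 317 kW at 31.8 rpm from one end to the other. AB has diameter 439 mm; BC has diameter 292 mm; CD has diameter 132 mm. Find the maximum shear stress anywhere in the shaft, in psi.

ω = 2π·31.8/60 = 3.330 rad/s, so T = P/ω = 317×10³ / 3.330 = 95190 N·m.
Under the same torque, τ_max = 16T/(πd³) is largest where d is smallest — segment CD (d = 132 mm).
τ_max = 16·95190/(π·(0.132)³) = 2.108×10^8 Pa.

30600 psi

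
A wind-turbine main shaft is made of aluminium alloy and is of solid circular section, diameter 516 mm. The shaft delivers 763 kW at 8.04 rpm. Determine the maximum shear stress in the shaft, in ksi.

ω = 2π·8.04/60 = 0.8419 rad/s, so T = P/ω = 763×10³ / 0.8419 = 906200 N·m.
J = πd⁴/32 = π(0.516)⁴/32 = 6.960×10^-3 m⁴.
τ_max = T·r/J = 906200 × 0.258 / 6.960×10^-3 = 3.359×10^7 Pa.

4.87 ksi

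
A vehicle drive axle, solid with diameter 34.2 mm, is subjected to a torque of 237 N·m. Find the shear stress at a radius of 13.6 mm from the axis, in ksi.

J = πd⁴/32 = π(0.0342)⁴/32 = 1.343×10^-7 m⁴.
Shear stress varies linearly with radius: τ = T·r/J = 237.0 × 0.0136 / 1.343×10^-7 = 2.400×10^7 Pa.

3.48 ksi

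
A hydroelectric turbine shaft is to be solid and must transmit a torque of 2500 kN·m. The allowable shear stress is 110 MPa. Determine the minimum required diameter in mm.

487 mm

For a solid shaft τ_max = 16T/(πd³), so d = (16T/(π τ_allow))^(1/3) = (16·2.500e6/(π·1.10×10^8))^(1/3) = 0.4873 m.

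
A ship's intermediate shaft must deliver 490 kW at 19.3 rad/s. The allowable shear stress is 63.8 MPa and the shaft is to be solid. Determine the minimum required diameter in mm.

127 mm

ω = 19.3 rad/s, so T = P/ω = 490×10³ / 19.30 = 25390 N·m.
For a solid shaft τ_max = 16T/(πd³), so d = (16T/(π τ_allow))^(1/3) = (16·25390/(π·6.38×10^7))^(1/3) = 0.1266 m.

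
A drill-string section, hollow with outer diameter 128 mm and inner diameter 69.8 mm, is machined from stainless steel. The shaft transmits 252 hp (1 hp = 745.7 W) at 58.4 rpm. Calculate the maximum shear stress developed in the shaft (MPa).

81.9 MPa

ω = 2π·58.4/60 = 6.116 rad/s, so T = P/ω = 252×745.7 / 6.116 = 30730 N·m.
J = π(d_o⁴ − d_i⁴)/32 = π(0.128⁴ − 0.0698⁴)/32 = 2.402×10^-5 m⁴.
τ_max = T·r/J = 30730 × 0.0640 / 2.402×10^-5 = 8.186×10^7 Pa.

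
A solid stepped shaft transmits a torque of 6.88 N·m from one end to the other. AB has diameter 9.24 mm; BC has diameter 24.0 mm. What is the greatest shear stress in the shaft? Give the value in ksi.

Under the same torque, τ_max = 16T/(πd³) is largest where d is smallest — segment AB (d = 9.24 mm).
τ_max = 16·6.880/(π·(0.00924)³) = 4.442×10^7 Pa.

6.44 ksi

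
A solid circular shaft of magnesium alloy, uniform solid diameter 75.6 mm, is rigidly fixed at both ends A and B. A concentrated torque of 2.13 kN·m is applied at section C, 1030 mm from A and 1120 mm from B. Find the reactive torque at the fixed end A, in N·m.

1110 N·m

With uniform GJ and both ends fixed, compatibility θ_AC = θ_CB gives T_A·a = T_B·b, together with T_A + T_B = T₀.
T_A = T₀·b/(a+b) = 2130·1120/2150 = 1110 N·m; T_B = 1020 N·m.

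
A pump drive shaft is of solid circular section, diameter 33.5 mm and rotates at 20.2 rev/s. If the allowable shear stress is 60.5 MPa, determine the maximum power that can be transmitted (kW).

56.7 kW

J = πd⁴/32 = π(0.0335)⁴/32 = 1.236×10^-7 m⁴.
T_max = τ_allow·J/r = 6.05×10^7 × 1.236×10^-7 / 0.0168 = 446.6 N·m.
ω = 2π·20.2 = 126.9 rad/s, so P_max = T_max·ω = 5.668×10^4 W.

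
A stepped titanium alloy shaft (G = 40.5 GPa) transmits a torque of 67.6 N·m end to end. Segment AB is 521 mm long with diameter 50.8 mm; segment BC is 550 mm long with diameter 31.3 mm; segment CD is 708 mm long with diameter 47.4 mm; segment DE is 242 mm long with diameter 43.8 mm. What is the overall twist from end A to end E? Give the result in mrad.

J_AB = π(0.0508)⁴/32 = 6.54×10^-7 m⁴; J_BC = π(0.0313)⁴/32 = 9.42×10^-8 m⁴; J_CD = π(0.0474)⁴/32 = 4.96×10^-7 m⁴; J_DE = π(0.0438)⁴/32 = 3.61×10^-7 m⁴.
θ = (T/G)·Σ L_i/J_i = (67.60/40.5×10⁹)·(0.521/6.54×10^-7 + 0.550/9.42×10^-8 + 0.708/4.96×10^-7 + 0.242/3.61×10^-7) = 0.01458 rad.

14.6 mrad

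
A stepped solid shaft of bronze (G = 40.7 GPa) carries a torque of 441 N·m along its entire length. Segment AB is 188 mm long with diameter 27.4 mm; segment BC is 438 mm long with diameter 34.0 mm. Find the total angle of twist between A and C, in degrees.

4.18°

J_AB = π(0.0274)⁴/32 = 5.53×10^-8 m⁴; J_BC = π(0.0340)⁴/32 = 1.31×10^-7 m⁴.
θ = (T/G)·Σ L_i/J_i = (441.0/40.7×10⁹)·(0.188/5.53×10^-8 + 0.438/1.31×10^-7) = 0.07299 rad.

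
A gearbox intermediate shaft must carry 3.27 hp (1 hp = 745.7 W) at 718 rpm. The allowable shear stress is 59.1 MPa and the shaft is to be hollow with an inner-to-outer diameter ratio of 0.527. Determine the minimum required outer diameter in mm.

ω = 2π·718/60 = 75.19 rad/s, so T = P/ω = 3.27×745.7 / 75.19 = 32.43 N·m.
For a hollow shaft with d_i/d_o = 0.527: τ_max = 16T/(π d_o³ (1−k⁴)), so d_o = [16T/(π τ_allow (1−k⁴))]^(1/3) = [16·32.43/(π·5.91×10^7·0.9229)]^(1/3) = 0.01447 m.

14.5 mm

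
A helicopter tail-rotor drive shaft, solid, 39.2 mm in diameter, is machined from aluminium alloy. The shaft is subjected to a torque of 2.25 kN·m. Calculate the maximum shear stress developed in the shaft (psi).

27600 psi

J = πd⁴/32 = π(0.0392)⁴/32 = 2.318×10^-7 m⁴.
τ_max = T·r/J = 2250 × 0.0196 / 2.318×10^-7 = 1.902×10^8 Pa.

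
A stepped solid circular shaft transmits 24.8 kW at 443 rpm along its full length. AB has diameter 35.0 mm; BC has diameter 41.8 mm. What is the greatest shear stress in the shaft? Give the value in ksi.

9.21 ksi

ω = 2π·443/60 = 46.39 rad/s, so T = P/ω = 24.8×10³ / 46.39 = 534.6 N·m.
Under the same torque, τ_max = 16T/(πd³) is largest where d is smallest — segment AB (d = 35.0 mm).
τ_max = 16·534.6/(π·(0.0350)³) = 6.350×10^7 Pa.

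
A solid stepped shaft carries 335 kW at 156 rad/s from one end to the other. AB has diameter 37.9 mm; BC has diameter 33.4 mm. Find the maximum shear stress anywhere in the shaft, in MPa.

294 MPa

ω = 156 rad/s, so T = P/ω = 335×10³ / 156.0 = 2147 N·m.
Under the same torque, τ_max = 16T/(πd³) is largest where d is smallest — segment BC (d = 33.4 mm).
τ_max = 16·2147/(π·(0.0334)³) = 2.935×10^8 Pa.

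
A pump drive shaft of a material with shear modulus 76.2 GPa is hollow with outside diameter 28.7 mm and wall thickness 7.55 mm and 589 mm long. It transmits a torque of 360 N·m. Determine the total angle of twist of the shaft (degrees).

2.52°

J = π(d_o⁴ − d_i⁴)/32 = π(0.0287⁴ − 0.0136⁴)/32 = 6.325×10^-8 m⁴.
θ = T·L/(G·J) = 360.0 × 0.589 / (76.2×10⁹ × 6.325×10^-8) = 0.04400 rad.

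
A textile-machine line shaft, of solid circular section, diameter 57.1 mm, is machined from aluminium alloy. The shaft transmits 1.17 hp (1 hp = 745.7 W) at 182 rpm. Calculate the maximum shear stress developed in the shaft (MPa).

1.25 MPa

ω = 2π·182/60 = 19.06 rad/s, so T = P/ω = 1.17×745.7 / 19.06 = 45.78 N·m.
J = πd⁴/32 = π(0.0571)⁴/32 = 1.044×10^-6 m⁴.
τ_max = T·r/J = 45.78 × 0.0285 / 1.044×10^-6 = 1.252×10^6 Pa.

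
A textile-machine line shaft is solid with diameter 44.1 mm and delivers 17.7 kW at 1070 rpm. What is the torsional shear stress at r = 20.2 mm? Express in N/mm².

8.59 N/mm²

ω = 2π·1070/60 = 112.1 rad/s, so T = P/ω = 17.7×10³ / 112.1 = 158.0 N·m.
J = πd⁴/32 = π(0.0441)⁴/32 = 3.713×10^-7 m⁴.
Shear stress varies linearly with radius: τ = T·r/J = 158.0 × 0.0202 / 3.713×10^-7 = 8.593×10^6 Pa.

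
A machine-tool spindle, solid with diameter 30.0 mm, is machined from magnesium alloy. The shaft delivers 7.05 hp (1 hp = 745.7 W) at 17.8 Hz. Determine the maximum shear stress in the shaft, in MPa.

8.87 MPa

ω = 2π·17.8 = 111.8 rad/s, so T = P/ω = 7.05×745.7 / 111.8 = 47.01 N·m.
J = πd⁴/32 = π(0.0300)⁴/32 = 7.952×10^-8 m⁴.
τ_max = T·r/J = 47.01 × 0.0150 / 7.952×10^-8 = 8.867×10^6 Pa.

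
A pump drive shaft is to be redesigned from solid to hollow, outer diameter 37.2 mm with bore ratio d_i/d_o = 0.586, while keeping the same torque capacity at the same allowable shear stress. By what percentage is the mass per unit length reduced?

Equal τ_max and T ⇒ the solid shaft needs d_s³ = d_o³(1−k⁴), so d_s = 37.2·(1−0.586⁴)^(1/3) = 35.68 mm.
Area ratio A_h/A_s = d_o²(1−k²)/d_s² = (1−k²)/(1−k⁴)^(2/3) = 0.7139.
Mass saving = 1 − 0.7139 = 28.6 %.

28.6 %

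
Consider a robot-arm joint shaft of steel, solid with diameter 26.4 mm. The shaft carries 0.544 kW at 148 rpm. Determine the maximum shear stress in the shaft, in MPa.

ω = 2π·148/60 = 15.50 rad/s, so T = P/ω = 0.544×10³ / 15.50 = 35.10 N·m.
J = πd⁴/32 = π(0.0264)⁴/32 = 4.769×10^-8 m⁴.
τ_max = T·r/J = 35.10 × 0.0132 / 4.769×10^-8 = 9.716×10^6 Pa.

9.72 MPa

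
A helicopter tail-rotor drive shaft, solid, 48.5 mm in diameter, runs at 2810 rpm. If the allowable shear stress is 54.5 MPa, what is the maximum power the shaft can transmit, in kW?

359 kW

J = πd⁴/32 = π(0.0485)⁴/32 = 5.432×10^-7 m⁴.
T_max = τ_allow·J/r = 5.45×10^7 × 5.432×10^-7 / 0.0243 = 1221 N·m.
ω = 2π·2810/60 = 294.3 rad/s, so P_max = T_max·ω = 3.592×10^5 W.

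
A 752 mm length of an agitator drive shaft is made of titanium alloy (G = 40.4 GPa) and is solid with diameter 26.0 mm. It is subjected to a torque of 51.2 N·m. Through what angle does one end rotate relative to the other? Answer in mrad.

J = πd⁴/32 = π(0.0260)⁴/32 = 4.486×10^-8 m⁴.
θ = T·L/(G·J) = 51.20 × 0.752 / (40.4×10⁹ × 4.486×10^-8) = 0.02124 rad.

21.2 mrad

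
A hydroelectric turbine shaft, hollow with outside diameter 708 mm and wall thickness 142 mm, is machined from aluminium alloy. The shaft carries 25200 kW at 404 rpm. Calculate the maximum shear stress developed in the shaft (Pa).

ω = 2π·404/60 = 42.31 rad/s, so T = P/ω = 25200×10³ / 42.31 = 595600 N·m.
J = π(d_o⁴ − d_i⁴)/32 = π(0.708⁴ − 0.424⁴)/32 = 0.02149 m⁴.
τ_max = T·r/J = 595600 × 0.354 / 0.02149 = 9.810×10^6 Pa.

9.81e6 Pa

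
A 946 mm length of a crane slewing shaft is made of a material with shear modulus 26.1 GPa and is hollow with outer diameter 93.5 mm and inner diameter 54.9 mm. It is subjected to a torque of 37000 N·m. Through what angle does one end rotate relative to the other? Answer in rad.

J = π(d_o⁴ − d_i⁴)/32 = π(0.0935⁴ − 0.0549⁴)/32 = 6.611×10^-6 m⁴.
θ = T·L/(G·J) = 37000 × 0.946 / (26.1×10⁹ × 6.611×10^-6) = 0.2028 rad.

0.203 rad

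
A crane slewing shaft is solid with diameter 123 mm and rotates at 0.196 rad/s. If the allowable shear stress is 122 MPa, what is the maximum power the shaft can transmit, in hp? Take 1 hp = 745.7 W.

J = πd⁴/32 = π(0.123)⁴/32 = 2.247×10^-5 m⁴.
T_max = τ_allow·J/r = 1.22×10^8 × 2.247×10^-5 / 0.0615 = 44580 N·m.
ω = 0.196 rad/s, so P_max = T_max·ω = 8737 W.

11.7 hp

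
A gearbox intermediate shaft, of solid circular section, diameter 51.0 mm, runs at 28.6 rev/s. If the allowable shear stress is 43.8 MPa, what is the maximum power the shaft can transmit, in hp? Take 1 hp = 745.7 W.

J = πd⁴/32 = π(0.0510)⁴/32 = 6.642×10^-7 m⁴.
T_max = τ_allow·J/r = 4.38×10^7 × 6.642×10^-7 / 0.0255 = 1141 N·m.
ω = 2π·28.6 = 179.7 rad/s, so P_max = T_max·ω = 2.050×10^5 W.

275 hp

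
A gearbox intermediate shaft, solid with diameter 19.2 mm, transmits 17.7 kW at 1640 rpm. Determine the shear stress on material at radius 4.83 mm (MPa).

37.3 MPa

ω = 2π·1640/60 = 171.7 rad/s, so T = P/ω = 17.7×10³ / 171.7 = 103.1 N·m.
J = πd⁴/32 = π(0.0192)⁴/32 = 1.334×10^-8 m⁴.
Shear stress varies linearly with radius: τ = T·r/J = 103.1 × 0.00483 / 1.334×10^-8 = 3.731×10^7 Pa.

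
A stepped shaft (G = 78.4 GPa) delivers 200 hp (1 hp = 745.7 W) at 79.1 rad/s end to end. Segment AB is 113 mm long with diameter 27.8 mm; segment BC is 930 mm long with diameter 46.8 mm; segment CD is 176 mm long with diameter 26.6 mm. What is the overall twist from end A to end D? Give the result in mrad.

180 mrad

ω = 79.1 rad/s, so T = P/ω = 200×745.7 / 79.10 = 1885 N·m.
J_AB = π(0.0278)⁴/32 = 5.86×10^-8 m⁴; J_BC = π(0.0468)⁴/32 = 4.71×10^-7 m⁴; J_CD = π(0.0266)⁴/32 = 4.92×10^-8 m⁴.
θ = (T/G)·Σ L_i/J_i = (1885/78.4×10⁹)·(0.113/5.86×10^-8 + 0.930/4.71×10^-7 + 0.176/4.92×10^-8) = 0.1800 rad.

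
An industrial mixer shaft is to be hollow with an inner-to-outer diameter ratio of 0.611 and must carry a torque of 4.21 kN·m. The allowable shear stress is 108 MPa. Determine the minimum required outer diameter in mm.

61.3 mm

For a hollow shaft with d_i/d_o = 0.611: τ_max = 16T/(π d_o³ (1−k⁴)), so d_o = [16T/(π τ_allow (1−k⁴))]^(1/3) = [16·4210/(π·1.08×10^8·0.8606)]^(1/3) = 0.06133 m.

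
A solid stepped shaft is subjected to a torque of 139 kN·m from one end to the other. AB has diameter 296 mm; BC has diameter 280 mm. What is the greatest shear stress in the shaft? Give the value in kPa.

32200 kPa

Under the same torque, τ_max = 16T/(πd³) is largest where d is smallest — segment BC (d = 280 mm).
τ_max = 16·139000/(π·(0.280)³) = 3.225×10^7 Pa.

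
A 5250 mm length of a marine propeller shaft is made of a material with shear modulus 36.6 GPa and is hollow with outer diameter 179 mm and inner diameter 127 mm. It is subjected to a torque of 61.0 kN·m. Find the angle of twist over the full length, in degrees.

6.66°

J = π(d_o⁴ − d_i⁴)/32 = π(0.179⁴ − 0.127⁴)/32 = 7.525×10^-5 m⁴.
θ = T·L/(G·J) = 61000 × 5.25 / (36.6×10⁹ × 7.525×10^-5) = 0.1163 rad.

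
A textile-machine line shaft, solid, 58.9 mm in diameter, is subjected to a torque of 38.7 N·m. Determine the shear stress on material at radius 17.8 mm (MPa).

J = πd⁴/32 = π(0.0589)⁴/32 = 1.182×10^-6 m⁴.
Shear stress varies linearly with radius: τ = T·r/J = 38.70 × 0.0178 / 1.182×10^-6 = 5.830×10^5 Pa.

0.583 MPa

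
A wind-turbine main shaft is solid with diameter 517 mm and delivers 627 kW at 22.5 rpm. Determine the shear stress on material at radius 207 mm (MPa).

ω = 2π·22.5/60 = 2.356 rad/s, so T = P/ω = 627×10³ / 2.356 = 266100 N·m.
J = πd⁴/32 = π(0.517)⁴/32 = 7.014×10^-3 m⁴.
Shear stress varies linearly with radius: τ = T·r/J = 266100 × 0.207 / 7.014×10^-3 = 7.854×10^6 Pa.

7.85 MPa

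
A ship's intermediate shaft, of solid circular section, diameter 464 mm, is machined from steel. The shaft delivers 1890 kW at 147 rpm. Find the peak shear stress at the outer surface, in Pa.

ω = 2π·147/60 = 15.39 rad/s, so T = P/ω = 1890×10³ / 15.39 = 122800 N·m.
J = πd⁴/32 = π(0.464)⁴/32 = 4.551×10^-3 m⁴.
τ_max = T·r/J = 122800 × 0.232 / 4.551×10^-3 = 6.259×10^6 Pa.

6.26e6 Pa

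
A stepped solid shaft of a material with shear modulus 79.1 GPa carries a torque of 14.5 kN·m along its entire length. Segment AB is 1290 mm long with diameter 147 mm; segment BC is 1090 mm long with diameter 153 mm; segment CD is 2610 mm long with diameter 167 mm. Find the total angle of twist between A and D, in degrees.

0.867°

J_AB = π(0.147)⁴/32 = 4.58×10^-5 m⁴; J_BC = π(0.153)⁴/32 = 5.38×10^-5 m⁴; J_CD = π(0.167)⁴/32 = 7.64×10^-5 m⁴.
θ = (T/G)·Σ L_i/J_i = (14500/79.1×10⁹)·(1.29/4.58×10^-5 + 1.09/5.38×10^-5 + 2.61/7.64×10^-5) = 0.01514 rad.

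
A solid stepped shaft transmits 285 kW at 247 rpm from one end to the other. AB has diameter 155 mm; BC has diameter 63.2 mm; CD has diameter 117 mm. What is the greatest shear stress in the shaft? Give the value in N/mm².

222 N/mm²

ω = 2π·247/60 = 25.87 rad/s, so T = P/ω = 285×10³ / 25.87 = 11020 N·m.
Under the same torque, τ_max = 16T/(πd³) is largest where d is smallest — segment BC (d = 63.2 mm).
τ_max = 16·11020/(π·(0.0632)³) = 2.223×10^8 Pa.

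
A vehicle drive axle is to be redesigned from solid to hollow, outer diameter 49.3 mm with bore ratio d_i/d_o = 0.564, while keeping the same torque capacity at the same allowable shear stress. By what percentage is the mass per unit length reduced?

26.8 %

Equal τ_max and T ⇒ the solid shaft needs d_s³ = d_o³(1−k⁴), so d_s = 49.3·(1−0.564⁴)^(1/3) = 47.58 mm.
Area ratio A_h/A_s = d_o²(1−k²)/d_s² = (1−k²)/(1−k⁴)^(2/3) = 0.7322.
Mass saving = 1 − 0.7322 = 26.8 %.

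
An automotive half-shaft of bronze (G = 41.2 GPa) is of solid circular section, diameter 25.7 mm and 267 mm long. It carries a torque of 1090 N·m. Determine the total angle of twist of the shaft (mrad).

165 mrad

J = πd⁴/32 = π(0.0257)⁴/32 = 4.283×10^-8 m⁴.
θ = T·L/(G·J) = 1090 × 0.267 / (41.2×10⁹ × 4.283×10^-8) = 0.1649 rad.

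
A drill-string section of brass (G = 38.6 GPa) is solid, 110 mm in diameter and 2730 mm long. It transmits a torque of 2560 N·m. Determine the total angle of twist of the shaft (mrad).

J = πd⁴/32 = π(0.110)⁴/32 = 1.437×10^-5 m⁴.
θ = T·L/(G·J) = 2560 × 2.73 / (38.6×10⁹ × 1.437×10^-5) = 0.01260 rad.

12.6 mrad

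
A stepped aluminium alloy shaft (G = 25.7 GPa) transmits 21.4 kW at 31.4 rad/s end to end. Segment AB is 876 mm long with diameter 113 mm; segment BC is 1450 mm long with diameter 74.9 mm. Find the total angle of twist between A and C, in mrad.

ω = 31.4 rad/s, so T = P/ω = 21.4×10³ / 31.40 = 681.5 N·m.
J_AB = π(0.113)⁴/32 = 1.60×10^-5 m⁴; J_BC = π(0.0749)⁴/32 = 3.09×10^-6 m⁴.
θ = (T/G)·Σ L_i/J_i = (681.5/25.7×10⁹)·(0.876/1.60×10^-5 + 1.45/3.09×10^-6) = 0.01390 rad.

13.9 mrad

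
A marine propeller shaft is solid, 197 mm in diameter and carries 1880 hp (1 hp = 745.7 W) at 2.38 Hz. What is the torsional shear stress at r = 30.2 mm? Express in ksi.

ω = 2π·2.38 = 14.95 rad/s, so T = P/ω = 1880×745.7 / 14.95 = 93750 N·m.
J = πd⁴/32 = π(0.197)⁴/32 = 1.479×10^-4 m⁴.
Shear stress varies linearly with radius: τ = T·r/J = 93750 × 0.0302 / 1.479×10^-4 = 1.915×10^7 Pa.

2.78 ksi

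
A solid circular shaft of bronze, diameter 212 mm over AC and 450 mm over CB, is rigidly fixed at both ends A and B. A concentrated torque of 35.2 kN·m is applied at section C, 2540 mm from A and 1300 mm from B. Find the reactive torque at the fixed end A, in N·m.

Compatibility: T_A·a/J_AC = T_B·b/J_CB with T_A + T_B = T₀.
J_AC = 1.98×10^-4 m⁴, J_CB = 4.03×10^-3 m⁴, so T_A = T₀·(J_AC/a)/((J_AC/a)+(J_CB/b)) = 865.6 N·m, T_B = 34330 N·m.

866 N·m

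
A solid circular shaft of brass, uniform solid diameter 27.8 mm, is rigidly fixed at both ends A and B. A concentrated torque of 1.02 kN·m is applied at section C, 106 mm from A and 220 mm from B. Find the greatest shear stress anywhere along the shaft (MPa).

163 MPa

With uniform GJ and both ends fixed, compatibility θ_AC = θ_CB gives T_A·a = T_B·b, together with T_A + T_B = T₀.
T_A = T₀·b/(a+b) = 1020·220/326.0 = 688.3 N·m; T_B = 331.7 N·m.
τ in each portion: τ_AC = 1.63×10^8 Pa, τ_CB = 7.86×10^7 Pa; maximum is in AC.
τ_max = T_AC·r/J = 688.3·0.0139/5.86×10^-8 = 1.632×10^8 Pa.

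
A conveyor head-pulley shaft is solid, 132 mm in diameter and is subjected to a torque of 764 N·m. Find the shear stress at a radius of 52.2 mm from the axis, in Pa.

J = πd⁴/32 = π(0.132)⁴/32 = 2.981×10^-5 m⁴.
Shear stress varies linearly with radius: τ = T·r/J = 764.0 × 0.0522 / 2.981×10^-5 = 1.338×10^6 Pa.

1.34e6 Pa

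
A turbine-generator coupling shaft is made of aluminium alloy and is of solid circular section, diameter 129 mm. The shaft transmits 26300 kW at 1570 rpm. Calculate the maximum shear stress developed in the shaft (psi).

55000 psi

ω = 2π·1570/60 = 164.4 rad/s, so T = P/ω = 26300×10³ / 164.4 = 160000 N·m.
J = πd⁴/32 = π(0.129)⁴/32 = 2.719×10^-5 m⁴.
τ_max = T·r/J = 160000 × 0.0645 / 2.719×10^-5 = 3.795×10^8 Pa.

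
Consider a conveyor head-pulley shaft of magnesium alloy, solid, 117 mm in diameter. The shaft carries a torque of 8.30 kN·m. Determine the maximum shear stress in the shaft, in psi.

J = πd⁴/32 = π(0.117)⁴/32 = 1.840×10^-5 m⁴.
τ_max = T·r/J = 8300 × 0.0585 / 1.840×10^-5 = 2.639×10^7 Pa.

3830 psi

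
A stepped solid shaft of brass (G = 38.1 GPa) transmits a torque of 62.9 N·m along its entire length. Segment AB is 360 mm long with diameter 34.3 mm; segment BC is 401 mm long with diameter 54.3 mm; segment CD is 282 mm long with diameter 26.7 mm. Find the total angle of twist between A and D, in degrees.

0.830°

J_AB = π(0.0343)⁴/32 = 1.36×10^-7 m⁴; J_BC = π(0.0543)⁴/32 = 8.53×10^-7 m⁴; J_CD = π(0.0267)⁴/32 = 4.99×10^-8 m⁴.
θ = (T/G)·Σ L_i/J_i = (62.90/38.1×10⁹)·(0.360/1.36×10^-7 + 0.401/8.53×10^-7 + 0.282/4.99×10^-8) = 0.01448 rad.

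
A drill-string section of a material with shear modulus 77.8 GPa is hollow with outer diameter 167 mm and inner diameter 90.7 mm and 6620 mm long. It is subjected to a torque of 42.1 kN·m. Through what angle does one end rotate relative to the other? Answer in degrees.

2.94°

J = π(d_o⁴ − d_i⁴)/32 = π(0.167⁴ − 0.0907⁴)/32 = 6.972×10^-5 m⁴.
θ = T·L/(G·J) = 42100 × 6.62 / (77.8×10⁹ × 6.972×10^-5) = 0.05138 rad.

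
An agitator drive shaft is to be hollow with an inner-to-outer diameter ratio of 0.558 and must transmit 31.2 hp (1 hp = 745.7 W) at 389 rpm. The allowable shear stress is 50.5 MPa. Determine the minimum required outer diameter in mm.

40.0 mm

ω = 2π·389/60 = 40.74 rad/s, so T = P/ω = 31.2×745.7 / 40.74 = 571.1 N·m.
For a hollow shaft with d_i/d_o = 0.558: τ_max = 16T/(π d_o³ (1−k⁴)), so d_o = [16T/(π τ_allow (1−k⁴))]^(1/3) = [16·571.1/(π·5.05×10^7·0.9031)]^(1/3) = 0.03995 m.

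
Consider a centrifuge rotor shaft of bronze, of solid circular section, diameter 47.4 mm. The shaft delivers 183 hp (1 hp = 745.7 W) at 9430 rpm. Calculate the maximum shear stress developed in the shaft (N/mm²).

6.61 N/mm²

ω = 2π·9430/60 = 987.5 rad/s, so T = P/ω = 183×745.7 / 987.5 = 138.2 N·m.
J = πd⁴/32 = π(0.0474)⁴/32 = 4.956×10^-7 m⁴.
τ_max = T·r/J = 138.2 × 0.0237 / 4.956×10^-7 = 6.609×10^6 Pa.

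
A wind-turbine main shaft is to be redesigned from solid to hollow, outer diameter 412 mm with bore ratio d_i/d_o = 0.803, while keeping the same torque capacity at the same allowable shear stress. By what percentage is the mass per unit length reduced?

Equal τ_max and T ⇒ the solid shaft needs d_s³ = d_o³(1−k⁴), so d_s = 412·(1−0.803⁴)^(1/3) = 344.4 mm.
Area ratio A_h/A_s = d_o²(1−k²)/d_s² = (1−k²)/(1−k⁴)^(2/3) = 0.5082.
Mass saving = 1 − 0.5082 = 49.2 %.

49.2 %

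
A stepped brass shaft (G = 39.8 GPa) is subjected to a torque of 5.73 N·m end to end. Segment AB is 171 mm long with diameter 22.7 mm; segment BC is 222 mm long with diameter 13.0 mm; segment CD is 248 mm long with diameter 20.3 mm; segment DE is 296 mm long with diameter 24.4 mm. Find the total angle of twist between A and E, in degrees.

J_AB = π(0.0227)⁴/32 = 2.61×10^-8 m⁴; J_BC = π(0.0130)⁴/32 = 2.80×10^-9 m⁴; J_CD = π(0.0203)⁴/32 = 1.67×10^-8 m⁴; J_DE = π(0.0244)⁴/32 = 3.48×10^-8 m⁴.
θ = (T/G)·Σ L_i/J_i = (5.730/39.8×10⁹)·(0.171/2.61×10^-8 + 0.222/2.80×10^-9 + 0.248/1.67×10^-8 + 0.296/3.48×10^-8) = 0.01571 rad.

0.900°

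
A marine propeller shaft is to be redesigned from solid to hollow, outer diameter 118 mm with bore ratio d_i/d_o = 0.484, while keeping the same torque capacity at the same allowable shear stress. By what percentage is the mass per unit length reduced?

20.5 %

Equal τ_max and T ⇒ the solid shaft needs d_s³ = d_o³(1−k⁴), so d_s = 118·(1−0.484⁴)^(1/3) = 115.8 mm.
Area ratio A_h/A_s = d_o²(1−k²)/d_s² = (1−k²)/(1−k⁴)^(2/3) = 0.7951.
Mass saving = 1 − 0.7951 = 20.5 %.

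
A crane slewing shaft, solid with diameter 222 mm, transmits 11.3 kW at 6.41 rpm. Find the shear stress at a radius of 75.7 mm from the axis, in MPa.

5.34 MPa

ω = 2π·6.41/60 = 0.6713 rad/s, so T = P/ω = 11.3×10³ / 0.6713 = 16830 N·m.
J = πd⁴/32 = π(0.222)⁴/32 = 2.385×10^-4 m⁴.
Shear stress varies linearly with radius: τ = T·r/J = 16830 × 0.0757 / 2.385×10^-4 = 5.344×10^6 Pa.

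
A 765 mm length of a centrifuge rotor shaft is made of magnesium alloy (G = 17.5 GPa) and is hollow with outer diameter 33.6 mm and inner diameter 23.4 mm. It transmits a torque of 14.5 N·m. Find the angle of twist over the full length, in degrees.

J = π(d_o⁴ − d_i⁴)/32 = π(0.0336⁴ − 0.0234⁴)/32 = 9.569×10^-8 m⁴.
θ = T·L/(G·J) = 14.50 × 0.765 / (17.5×10⁹ × 9.569×10^-8) = 6.624×10^-3 rad.

0.380°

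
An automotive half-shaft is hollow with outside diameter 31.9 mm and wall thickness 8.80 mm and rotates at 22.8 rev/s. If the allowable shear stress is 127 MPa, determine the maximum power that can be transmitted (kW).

J = π(d_o⁴ − d_i⁴)/32 = π(0.0319⁴ − 0.0143⁴)/32 = 9.756×10^-8 m⁴.
T_max = τ_allow·J/r = 1.27×10^8 × 9.756×10^-8 / 0.0159 = 776.8 N·m.
ω = 2π·22.8 = 143.3 rad/s, so P_max = T_max·ω = 1.113×10^5 W.

111 kW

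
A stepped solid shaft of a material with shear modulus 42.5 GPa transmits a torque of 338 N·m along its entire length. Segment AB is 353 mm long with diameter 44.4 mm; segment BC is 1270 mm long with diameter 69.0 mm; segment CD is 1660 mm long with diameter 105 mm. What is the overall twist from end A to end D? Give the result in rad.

J_AB = π(0.0444)⁴/32 = 3.82×10^-7 m⁴; J_BC = π(0.0690)⁴/32 = 2.23×10^-6 m⁴; J_CD = π(0.105)⁴/32 = 1.19×10^-5 m⁴.
θ = (T/G)·Σ L_i/J_i = (338.0/42.5×10⁹)·(0.353/3.82×10^-7 + 1.27/2.23×10^-6 + 1.66/1.19×10^-5) = 0.01300 rad.

0.0130 rad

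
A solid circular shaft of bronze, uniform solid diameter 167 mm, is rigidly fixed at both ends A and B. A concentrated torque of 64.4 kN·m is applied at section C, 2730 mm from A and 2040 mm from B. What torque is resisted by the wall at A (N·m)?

With uniform GJ and both ends fixed, compatibility θ_AC = θ_CB gives T_A·a = T_B·b, together with T_A + T_B = T₀.
T_A = T₀·b/(a+b) = 64400·2040/4770 = 27540 N·m; T_B = 36860 N·m.

27500 N·m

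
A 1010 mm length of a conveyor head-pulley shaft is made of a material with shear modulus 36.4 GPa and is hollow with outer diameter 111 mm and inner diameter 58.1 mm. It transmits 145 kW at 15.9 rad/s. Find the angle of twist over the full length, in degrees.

ω = 15.9 rad/s, so T = P/ω = 145×10³ / 15.90 = 9119 N·m.
J = π(d_o⁴ − d_i⁴)/32 = π(0.111⁴ − 0.0581⁴)/32 = 1.378×10^-5 m⁴.
θ = T·L/(G·J) = 9119 × 1.01 / (36.4×10⁹ × 1.378×10^-5) = 0.01836 rad.

1.05°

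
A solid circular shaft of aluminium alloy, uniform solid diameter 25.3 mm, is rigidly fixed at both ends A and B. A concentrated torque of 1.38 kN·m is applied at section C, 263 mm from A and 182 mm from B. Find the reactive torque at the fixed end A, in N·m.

564 N·m

With uniform GJ and both ends fixed, compatibility θ_AC = θ_CB gives T_A·a = T_B·b, together with T_A + T_B = T₀.
T_A = T₀·b/(a+b) = 1380·182/445.0 = 564.4 N·m; T_B = 815.6 N·m.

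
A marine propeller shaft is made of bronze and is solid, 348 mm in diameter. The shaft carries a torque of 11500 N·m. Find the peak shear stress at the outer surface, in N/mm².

J = πd⁴/32 = π(0.348)⁴/32 = 1.440×10^-3 m⁴.
τ_max = T·r/J = 11500 × 0.174 / 1.440×10^-3 = 1.390×10^6 Pa.

1.39 N/mm²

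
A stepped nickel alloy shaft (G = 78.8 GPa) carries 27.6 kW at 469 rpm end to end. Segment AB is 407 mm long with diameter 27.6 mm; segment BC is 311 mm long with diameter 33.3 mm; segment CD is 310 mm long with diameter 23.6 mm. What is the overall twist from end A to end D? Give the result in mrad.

142 mrad

ω = 2π·469/60 = 49.11 rad/s, so T = P/ω = 27.6×10³ / 49.11 = 562.0 N·m.
J_AB = π(0.0276)⁴/32 = 5.70×10^-8 m⁴; J_BC = π(0.0333)⁴/32 = 1.21×10^-7 m⁴; J_CD = π(0.0236)⁴/32 = 3.05×10^-8 m⁴.
θ = (T/G)·Σ L_i/J_i = (562.0/78.8×10⁹)·(0.407/5.70×10^-8 + 0.311/1.21×10^-7 + 0.310/3.05×10^-8) = 0.1419 rad.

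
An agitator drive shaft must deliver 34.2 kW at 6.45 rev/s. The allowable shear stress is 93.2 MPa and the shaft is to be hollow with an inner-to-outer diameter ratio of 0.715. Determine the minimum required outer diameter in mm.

39.7 mm

ω = 2π·6.45 = 40.53 rad/s, so T = P/ω = 34.2×10³ / 40.53 = 843.9 N·m.
For a hollow shaft with d_i/d_o = 0.715: τ_max = 16T/(π d_o³ (1−k⁴)), so d_o = [16T/(π τ_allow (1−k⁴))]^(1/3) = [16·843.9/(π·9.32×10^7·0.7386)]^(1/3) = 0.03967 m.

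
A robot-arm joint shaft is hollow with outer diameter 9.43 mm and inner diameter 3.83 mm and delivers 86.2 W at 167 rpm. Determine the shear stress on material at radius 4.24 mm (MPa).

27.7 MPa

ω = 2π·167/60 = 17.49 rad/s, so T = P/ω = 86.2 / 17.49 = 4.929 N·m.
J = π(d_o⁴ − d_i⁴)/32 = π(0.00943⁴ − 0.00383⁴)/32 = 7.552×10^-10 m⁴.
Shear stress varies linearly with radius: τ = T·r/J = 4.929 × 0.00424 / 7.552×10^-10 = 2.767×10^7 Pa.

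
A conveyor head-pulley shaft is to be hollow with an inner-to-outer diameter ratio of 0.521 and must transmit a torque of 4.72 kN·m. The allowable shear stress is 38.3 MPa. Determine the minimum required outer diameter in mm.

87.8 mm

For a hollow shaft with d_i/d_o = 0.521: τ_max = 16T/(π d_o³ (1−k⁴)), so d_o = [16T/(π τ_allow (1−k⁴))]^(1/3) = [16·4720/(π·3.83×10^7·0.9263)]^(1/3) = 0.08783 m.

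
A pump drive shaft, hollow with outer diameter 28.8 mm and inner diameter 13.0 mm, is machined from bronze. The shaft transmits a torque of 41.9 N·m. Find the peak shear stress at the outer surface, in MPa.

9.32 MPa

J = π(d_o⁴ − d_i⁴)/32 = π(0.0288⁴ − 0.0130⁴)/32 = 6.474×10^-8 m⁴.
τ_max = T·r/J = 41.90 × 0.0144 / 6.474×10^-8 = 9.320×10^6 Pa.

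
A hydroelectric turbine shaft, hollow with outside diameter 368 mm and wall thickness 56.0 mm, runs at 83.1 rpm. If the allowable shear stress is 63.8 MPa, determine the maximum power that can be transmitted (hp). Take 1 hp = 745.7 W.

5580 hp

J = π(d_o⁴ − d_i⁴)/32 = π(0.368⁴ − 0.256⁴)/32 = 1.379×10^-3 m⁴.
T_max = τ_allow·J/r = 6.38×10^7 × 1.379×10^-3 / 0.184 = 478100 N·m.
ω = 2π·83.1/60 = 8.702 rad/s, so P_max = T_max·ω = 4.160×10^6 W.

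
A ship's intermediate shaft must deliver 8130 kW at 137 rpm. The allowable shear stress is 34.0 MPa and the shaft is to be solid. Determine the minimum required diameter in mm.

439 mm

ω = 2π·137/60 = 14.35 rad/s, so T = P/ω = 8130×10³ / 14.35 = 566700 N·m.
For a solid shaft τ_max = 16T/(πd³), so d = (16T/(π τ_allow))^(1/3) = (16·566700/(π·3.40×10^7))^(1/3) = 0.4395 m.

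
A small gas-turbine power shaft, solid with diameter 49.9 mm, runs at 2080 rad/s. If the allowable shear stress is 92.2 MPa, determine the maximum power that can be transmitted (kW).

4680 kW

J = πd⁴/32 = π(0.0499)⁴/32 = 6.087×10^-7 m⁴.
T_max = τ_allow·J/r = 9.22×10^7 × 6.087×10^-7 / 0.0249 = 2249 N·m.
ω = 2080 rad/s, so P_max = T_max·ω = 4.679×10^6 W.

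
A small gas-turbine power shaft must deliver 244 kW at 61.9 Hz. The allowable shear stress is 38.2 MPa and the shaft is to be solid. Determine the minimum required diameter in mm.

ω = 2π·61.9 = 388.9 rad/s, so T = P/ω = 244×10³ / 388.9 = 627.4 N·m.
For a solid shaft τ_max = 16T/(πd³), so d = (16T/(π τ_allow))^(1/3) = (16·627.4/(π·3.82×10^7))^(1/3) = 0.04373 m.

43.7 mm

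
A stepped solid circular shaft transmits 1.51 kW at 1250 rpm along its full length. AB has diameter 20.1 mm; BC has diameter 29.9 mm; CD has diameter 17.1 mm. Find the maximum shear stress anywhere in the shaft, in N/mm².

ω = 2π·1250/60 = 130.9 rad/s, so T = P/ω = 1.51×10³ / 130.9 = 11.54 N·m.
Under the same torque, τ_max = 16T/(πd³) is largest where d is smallest — segment CD (d = 17.1 mm).
τ_max = 16·11.54/(π·(0.0171)³) = 1.175×10^7 Pa.

11.7 N/mm²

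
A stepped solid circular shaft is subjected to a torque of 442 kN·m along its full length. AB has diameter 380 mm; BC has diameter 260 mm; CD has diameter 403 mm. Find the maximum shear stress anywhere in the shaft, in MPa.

Under the same torque, τ_max = 16T/(πd³) is largest where d is smallest — segment BC (d = 260 mm).
τ_max = 16·442000/(π·(0.260)³) = 1.281×10^8 Pa.

128 MPa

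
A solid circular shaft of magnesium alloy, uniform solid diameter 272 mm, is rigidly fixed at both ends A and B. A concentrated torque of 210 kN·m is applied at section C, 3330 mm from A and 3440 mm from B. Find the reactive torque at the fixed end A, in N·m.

107000 N·m

With uniform GJ and both ends fixed, compatibility θ_AC = θ_CB gives T_A·a = T_B·b, together with T_A + T_B = T₀.
T_A = T₀·b/(a+b) = 210000·3440/6770 = 106700 N·m; T_B = 103300 N·m.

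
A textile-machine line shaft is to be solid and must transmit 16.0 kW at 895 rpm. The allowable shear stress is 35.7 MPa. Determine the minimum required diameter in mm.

29.0 mm

ω = 2π·895/60 = 93.72 rad/s, so T = P/ω = 16.0×10³ / 93.72 = 170.7 N·m.
For a solid shaft τ_max = 16T/(πd³), so d = (16T/(π τ_allow))^(1/3) = (16·170.7/(π·3.57×10^7))^(1/3) = 0.02899 m.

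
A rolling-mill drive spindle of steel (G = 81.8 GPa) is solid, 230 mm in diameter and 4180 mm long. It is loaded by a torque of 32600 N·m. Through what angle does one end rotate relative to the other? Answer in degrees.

J = πd⁴/32 = π(0.230)⁴/32 = 2.747×10^-4 m⁴.
θ = T·L/(G·J) = 32600 × 4.18 / (81.8×10⁹ × 2.747×10^-4) = 6.064×10^-3 rad.

0.347°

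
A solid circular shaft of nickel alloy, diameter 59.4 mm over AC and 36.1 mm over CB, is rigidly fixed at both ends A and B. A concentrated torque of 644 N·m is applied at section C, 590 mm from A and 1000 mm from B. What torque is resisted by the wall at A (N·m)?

596 N·m

Compatibility: T_A·a/J_AC = T_B·b/J_CB with T_A + T_B = T₀.
J_AC = 1.22×10^-6 m⁴, J_CB = 1.67×10^-7 m⁴, so T_A = T₀·(J_AC/a)/((J_AC/a)+(J_CB/b)) = 596.0 N·m, T_B = 47.97 N·m.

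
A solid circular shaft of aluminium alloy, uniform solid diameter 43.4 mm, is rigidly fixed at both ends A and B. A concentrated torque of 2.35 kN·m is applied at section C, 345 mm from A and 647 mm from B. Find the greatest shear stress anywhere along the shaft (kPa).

95500 kPa

With uniform GJ and both ends fixed, compatibility θ_AC = θ_CB gives T_A·a = T_B·b, together with T_A + T_B = T₀.
T_A = T₀·b/(a+b) = 2350·647/992.0 = 1533 N·m; T_B = 817.3 N·m.
τ in each portion: τ_AC = 9.55×10^7 Pa, τ_CB = 5.09×10^7 Pa; maximum is in AC.
τ_max = T_AC·r/J = 1533·0.0217/3.48×10^-7 = 9.549×10^7 Pa.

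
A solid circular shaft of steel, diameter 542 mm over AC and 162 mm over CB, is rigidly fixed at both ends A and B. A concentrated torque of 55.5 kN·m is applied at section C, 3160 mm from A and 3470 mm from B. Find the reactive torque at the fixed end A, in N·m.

55100 N·m

Compatibility: T_A·a/J_AC = T_B·b/J_CB with T_A + T_B = T₀.
J_AC = 8.47×10^-3 m⁴, J_CB = 6.76×10^-5 m⁴, so T_A = T₀·(J_AC/a)/((J_AC/a)+(J_CB/b)) = 55100 N·m, T_B = 400.5 N·m.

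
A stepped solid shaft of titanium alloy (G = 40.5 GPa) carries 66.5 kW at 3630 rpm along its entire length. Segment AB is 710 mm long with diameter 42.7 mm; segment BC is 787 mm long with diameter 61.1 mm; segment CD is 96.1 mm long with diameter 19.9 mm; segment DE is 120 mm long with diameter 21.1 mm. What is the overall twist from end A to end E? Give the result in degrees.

3.75°

ω = 2π·3630/60 = 380.1 rad/s, so T = P/ω = 66.5×10³ / 380.1 = 174.9 N·m.
J_AB = π(0.0427)⁴/32 = 3.26×10^-7 m⁴; J_BC = π(0.0611)⁴/32 = 1.37×10^-6 m⁴; J_CD = π(0.0199)⁴/32 = 1.54×10^-8 m⁴; J_DE = π(0.0211)⁴/32 = 1.95×10^-8 m⁴.
θ = (T/G)·Σ L_i/J_i = (174.9/40.5×10⁹)·(0.710/3.26×10^-7 + 0.787/1.37×10^-6 + 0.0961/1.54×10^-8 + 0.120/1.95×10^-8) = 0.06548 rad.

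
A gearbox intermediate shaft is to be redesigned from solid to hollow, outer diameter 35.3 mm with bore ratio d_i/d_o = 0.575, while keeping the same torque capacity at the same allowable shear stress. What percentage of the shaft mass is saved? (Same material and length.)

27.7 %

Equal τ_max and T ⇒ the solid shaft needs d_s³ = d_o³(1−k⁴), so d_s = 35.3·(1−0.575⁴)^(1/3) = 33.96 mm.
Area ratio A_h/A_s = d_o²(1−k²)/d_s² = (1−k²)/(1−k⁴)^(2/3) = 0.7231.
Mass saving = 1 − 0.7231 = 27.7 %.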